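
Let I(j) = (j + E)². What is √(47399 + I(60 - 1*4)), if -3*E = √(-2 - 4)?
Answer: √(454809 - 336*I*√6)/3 ≈ 224.8 - 0.2034*I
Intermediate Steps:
E = -I*√6/3 (E = -√(-2 - 4)/3 = -I*√6/3 ≈ -0.8165*I)
I(j) = (j - I*√6/3)²
√(47399 + I(60 - 1*4)) = √(47399 + (3*(60 - 1*4) - I*√6)²/9) = √(47399 + (3*(60 - 4) - I*√6)²/9) = √(47399 + (3*56 - I*√6)²/9) = √(47399 + (168 - I*√6)²/9)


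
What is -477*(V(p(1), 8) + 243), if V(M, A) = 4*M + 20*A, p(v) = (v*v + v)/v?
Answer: -196047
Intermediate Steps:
p(v) = (v + v²)/v (p(v) = (v² + v)/v = (v + v²)/v)
-477*(V(p(1), 8) + 243) = -477*((4*(1 + 1) + 20*8) + 243) = -477*((4*2 + 160) + 243) = -477*((8 + 160) + 243) = -477*(168 + 243) = -477*411 = -196047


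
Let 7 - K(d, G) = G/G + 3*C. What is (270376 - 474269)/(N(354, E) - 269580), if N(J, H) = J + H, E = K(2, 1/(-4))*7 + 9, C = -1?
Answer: 203893/269154 ≈ 0.75753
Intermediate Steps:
K(d, G) = 9 (K(d, G) = 7 - (G/G + 3*(-1)) = 7 - (1 - 3) = 7 - 1*(-2) = 7 + 2 = 9)
E = 72 (E = 9*7 + 9 = 63 + 9 = 72)
N(J, H) = H + J
(270376 - 474269)/(N(354, E) - 269580) = (270376 - 474269)/((72 + 354) - 269580) = -203893/(426 - 269580) = -203893/(-269154) = -203893*(-1/269154) = 203893/269154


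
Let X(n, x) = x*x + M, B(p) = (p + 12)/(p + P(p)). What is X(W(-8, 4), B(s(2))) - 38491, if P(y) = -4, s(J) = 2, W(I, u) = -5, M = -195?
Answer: -38637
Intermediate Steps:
B(p) = (12 + p)/(-4 + p) (B(p) = (p + 12)/(p - 4) = (12 + p)/(-4 + p))
X(n, x) = -195 + x² (X(n, x) = x*x - 195 = x² - 195 = -195 + x²)
X(W(-8, 4), B(s(2))) - 38491 = (-195 + ((12 + 2)/(-4 + 2))²) - 38491 = (-195 + (14/(-2))²) - 38491 = (-195 + (-½*14)²) - 38491 = (-195 + (-7)²) - 38491 = (-195 + 49) - 38491 = -146 - 38491 = -38637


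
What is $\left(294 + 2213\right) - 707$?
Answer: $1800$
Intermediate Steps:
$\left(294 + 2213\right) - 707 = 2507 - 707 = 1800$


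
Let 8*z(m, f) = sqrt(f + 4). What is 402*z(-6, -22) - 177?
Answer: -177 + 603*I*sqrt(2)/4 ≈ -177.0 + 213.19*I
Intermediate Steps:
z(m, f) = sqrt(4 + f)/8 (z(m, f) = sqrt(f + 4)/8 = sqrt(4 + f)/8)
402*z(-6, -22) - 177 = 402*(sqrt(4 - 22)/8) - 177 = 402*(sqrt(-18)/8) - 177 = 402*((3*I*sqrt(2))/8) - 177 = 402*(3*I*sqrt(2)/8) - 177 = 603*I*sqrt(2)/4 - 177 = -177 + 603*I*sqrt(2)/4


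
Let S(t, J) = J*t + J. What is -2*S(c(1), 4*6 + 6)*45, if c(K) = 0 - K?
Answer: 0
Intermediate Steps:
c(K) = -K
S(t, J) = J + J*t
-2*S(c(1), 4*6 + 6)*45 = -2*(4*6 + 6)*(1 - 1*1)*45 = -2*(24 + 6)*(1 - 1)*45 = -60*0*45 = -2*0*45 = 0*45 = 0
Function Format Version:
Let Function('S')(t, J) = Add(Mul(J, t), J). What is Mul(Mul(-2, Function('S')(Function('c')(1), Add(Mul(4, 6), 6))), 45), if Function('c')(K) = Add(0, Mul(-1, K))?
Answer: 0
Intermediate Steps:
Function('c')(K) = Mul(-1, K)
Function('S')(t, J) = Add(J, Mul(J, t))
Mul(Mul(-2, Function('S')(Function('c')(1), Add(Mul(4, 6), 6))), 45) = Mul(Mul(-2, Mul(Add(Mul(4, 6), 6), Add(1, Mul(-1, 1)))), 45) = Mul(Mul(-2, Mul(Add(24, 6), Add(1, -1))), 45) = Mul(Mul(-2, Mul(30, 0)), 45) = Mul(Mul(-2, 0), 45) = Mul(0, 45) = 0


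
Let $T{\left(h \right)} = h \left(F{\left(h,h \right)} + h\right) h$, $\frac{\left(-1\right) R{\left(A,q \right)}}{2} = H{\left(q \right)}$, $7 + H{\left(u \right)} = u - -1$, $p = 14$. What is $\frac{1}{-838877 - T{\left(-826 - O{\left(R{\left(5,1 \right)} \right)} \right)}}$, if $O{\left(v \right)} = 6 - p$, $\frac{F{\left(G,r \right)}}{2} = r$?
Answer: $\frac{1}{1641191419} \approx 6.0931 \cdot 10^{-10}$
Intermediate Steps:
$H{\left(u \right)} = -6 + u$ ($H{\left(u \right)} = -7 + \left(u - -1\right) = -7 + \left(u + 1\right) = -7 + \left(1 + u\right) = -6 + u$)
$R{\left(A,q \right)} = 12 - 2 q$ ($R{\left(A,q \right)} = - 2 \left(-6 + q\right) = 12 - 2 q$)
$F{\left(G,r \right)} = 2 r$
$O{\left(v \right)} = -8$ ($O{\left(v \right)} = 6 - 14 = -8$)
$T{\left(h \right)} = 3 h^{3}$ ($T{\left(h \right)} = h \left(2 h + h\right) h = h 3 h h = 3 h^{2} h = 3 h^{3}$)
$\frac{1}{-838877 - T{\left(-826 - O{\left(R{\left(5,1 \right)} \right)} \right)}} = \frac{1}{-838877 - 3 \left(-826 - -8\right)^{3}} = \frac{1}{-838877 - 3 \left(-826 + 8\right)^{3}} = \frac{1}{-838877 - 3 \left(-818\right)^{3}} = \frac{1}{-838877 - 3 \left(-547343432\right)} = \frac{1}{-838877 - -1642030296} = \frac{1}{-838877 + 1642030296} = \frac{1}{1641191419}$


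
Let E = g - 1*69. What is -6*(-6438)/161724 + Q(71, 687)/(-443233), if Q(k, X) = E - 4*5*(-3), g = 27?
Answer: 1426524441/5973451141 ≈ 0.23881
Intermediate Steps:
E = -42 (E = 27 - 1*69 = 27 - 69 = -42)
Q(k, X) = 18 (Q(k, X) = -42 - 4*5*(-3) = -42 - 20*(-3) = -42 - 1*(-60) = -42 + 60 = 18)
-6*(-6438)/161724 + Q(71, 687)/(-443233) = -6*(-6438)/161724 + 18/(-443233) = 38628*(1/161724) + 18*(-1/443233) = 3219/13477 - 18/443233 = 1426524441/5973451141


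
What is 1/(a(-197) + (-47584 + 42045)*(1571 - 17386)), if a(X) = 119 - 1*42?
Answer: 1/87599362 ≈ 1.1416e-8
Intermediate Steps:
a(X) = 77 (a(X) = 119 - 42 = 77)
1/(a(-197) + (-47584 + 42045)*(1571 - 17386)) = 1/(77 + (-47584 + 42045)*(1571 - 17386)) = 1/(77 - 5539*(-15815)) = 1/(77 + 87599285) = 1/87599362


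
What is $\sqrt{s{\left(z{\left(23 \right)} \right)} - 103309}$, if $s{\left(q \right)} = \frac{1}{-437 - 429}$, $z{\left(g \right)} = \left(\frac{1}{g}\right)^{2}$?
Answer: $\frac{i \sqrt{77477205270}}{866} \approx 321.42 i$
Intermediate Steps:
$z{\left(g \right)} = \frac{1}{g^{2}}$
$s{\left(q \right)} = - \frac{1}{866}$ ($s{\left(q \right)} = \frac{1}{-866} = - \frac{1}{866}$)
$\sqrt{s{\left(z{\left(23 \right)} \right)} - 103309} = \sqrt{- \frac{1}{866} - 103309} = \sqrt{- \frac{89465595}{866}} = \frac{i \sqrt{77477205270}}{866}$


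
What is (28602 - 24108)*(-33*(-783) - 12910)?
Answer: 58102926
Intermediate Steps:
(28602 - 24108)*(-33*(-783) - 12910) = 4494*(25839 - 12910) = 4494*12929 = 58102926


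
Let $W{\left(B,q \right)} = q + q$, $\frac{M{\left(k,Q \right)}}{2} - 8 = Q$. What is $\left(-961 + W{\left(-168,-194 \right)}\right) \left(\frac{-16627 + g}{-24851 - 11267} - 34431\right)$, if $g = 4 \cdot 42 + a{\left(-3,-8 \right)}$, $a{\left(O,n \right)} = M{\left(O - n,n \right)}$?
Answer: $\frac{1677565676251}{36118} \approx 4.6447 \cdot 10^{7}$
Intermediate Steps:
$M{\left(k,Q \right)} = 16 + 2 Q$
$a{\left(O,n \right)} = 16 + 2 n$
$W{\left(B,q \right)} = 2 q$
$g = 168$ ($g = 4 \cdot 42 + \left(16 + 2 \left(-8\right)\right) = 168 + \left(16 - 16\right) = 168 + 0 = 168$)
$\left(-961 + W{\left(-168,-194 \right)}\right) \left(\frac{-16627 + g}{-24851 - 11267} - 34431\right) = \left(-961 + 2 \left(-194\right)\right) \left(\frac{-16627 + 168}{-24851 - 11267} - 34431\right) = \left(-961 - 388\right) \left(- \frac{16459}{-36118} - 34431\right) = - 1349 \left(\left(-16459\right) \left(- \frac{1}{36118}\right) - 34431\right) = - 1349 \left(\frac{16459}{36118} - 34431\right) = \left(-1349\right) \left(- \frac{1243562399}{36118}\right) = \frac{1677565676251}{36118}$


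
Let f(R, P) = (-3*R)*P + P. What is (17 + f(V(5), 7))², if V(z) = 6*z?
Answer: 367236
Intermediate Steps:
f(R, P) = P - 3*P*R (f(R, P) = -3*P*R + P = P - 3*P*R)
(17 + f(V(5), 7))² = (17 + 7*(1 - 18*5))² = (17 + 7*(1 - 3*30))² = (17 + 7*(1 - 90))² = (17 + 7*(-89))² = (17 - 623)² = (-606)² = 367236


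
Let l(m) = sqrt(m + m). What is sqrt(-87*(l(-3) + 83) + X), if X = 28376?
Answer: sqrt(21155 - 87*I*sqrt(6)) ≈ 145.45 - 0.7326*I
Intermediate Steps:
l(m) = sqrt(2)*sqrt(m) (l(m) = sqrt(2*m) = sqrt(2)*sqrt(m))
sqrt(-87*(l(-3) + 83) + X) = sqrt(-87*(sqrt(2)*sqrt(-3) + 83) + 28376) = sqrt(-87*(sqrt(2)*(I*sqrt(3)) + 83) + 28376) = sqrt(-87*(I*sqrt(6) + 83) + 28376) = sqrt(-87*(83 + I*sqrt(6)) + 28376) = sqrt((-7221 - 87*I*sqrt(6)) + 28376) = sqrt(21155 - 87*I*sqrt(6))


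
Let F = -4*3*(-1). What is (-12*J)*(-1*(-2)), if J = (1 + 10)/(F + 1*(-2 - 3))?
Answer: -264/7 ≈ -37.714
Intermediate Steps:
F = 12 (F = -12*(-1) = 12)
J = 11/7 (J = (1 + 10)/(12 + 1*(-2 - 3)) = 11/(12 + 1*(-5)) = 11/(12 - 5) = 11/7 ≈ 1.5714)
(-12*J)*(-1*(-2)) = (-12*11/7)*(-1*(-2)) = -132/7*2 = -264/7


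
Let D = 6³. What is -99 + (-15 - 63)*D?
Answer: -16947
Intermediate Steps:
D = 216
-99 + (-15 - 63)*D = -99 + (-15 - 63)*216 = -99 - 78*216 = -99 - 16848 = -16947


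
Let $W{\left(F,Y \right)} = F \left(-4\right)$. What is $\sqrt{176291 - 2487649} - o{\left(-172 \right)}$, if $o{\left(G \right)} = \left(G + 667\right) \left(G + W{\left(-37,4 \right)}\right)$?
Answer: $11880 + i \sqrt{2311358} \approx 11880.0 + 1520.3 i$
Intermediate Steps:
$W{\left(F,Y \right)} = - 4 F$
$o{\left(G \right)} = \left(148 + G\right) \left(667 + G\right)$ ($o{\left(G \right)} = \left(G + 667\right) \left(G - -148\right) = \left(667 + G\right) \left(G + 148\right) = \left(667 + G\right) \left(148 + G\right) = \left(148 + G\right) \left(667 + G\right)$)
$\sqrt{176291 - 2487649} - o{\left(-172 \right)} = \sqrt{176291 - 2487649} - \left(98716 + \left(-172\right)^{2} + 815 \left(-172\right)\right) = \sqrt{-2311358} - \left(98716 + 29584 - 140180\right) = i \sqrt{2311358} - -11880 = i \sqrt{2311358} + 11880 = 11880 + i \sqrt{2311358}$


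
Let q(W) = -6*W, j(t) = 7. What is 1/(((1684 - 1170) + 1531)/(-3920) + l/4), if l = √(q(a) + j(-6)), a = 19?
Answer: -320656/4277793 - 153664*I*√107/4277793 ≈ -0.074958 - 0.37157*I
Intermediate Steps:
l = I*√107 (l = √(-6*19 + 7) = √(-114 + 7) = √(-107) = I*√107 ≈ 10.344*I)
1/(((1684 - 1170) + 1531)/(-3920) + l/4) = 1/(((1684 - 1170) + 1531)/(-3920) + (I*√107)/4) = 1/((514 + 1531)*(-1/3920) + (I*√107)*(¼)) = 1/(2045*(-1/3920) + I*√107/4) = 1/(-409/784 + I*√107/4)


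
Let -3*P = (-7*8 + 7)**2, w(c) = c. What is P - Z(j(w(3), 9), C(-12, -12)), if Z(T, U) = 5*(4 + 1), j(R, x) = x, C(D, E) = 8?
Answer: -2476/3 ≈ -825.33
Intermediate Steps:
Z(T, U) = 25 (Z(T, U) = 5*5 = 25)
P = -2401/3 (P = -(-7*8 + 7)**2/3 = -(-56 + 7)**2/3 = -1/3*(-49)**2 = -1/3*2401 = -2401/3 ≈ -800.33)
P - Z(j(w(3), 9), C(-12, -12)) = -2401/3 - 1*25 = -2401/3 - 25 = -2476/3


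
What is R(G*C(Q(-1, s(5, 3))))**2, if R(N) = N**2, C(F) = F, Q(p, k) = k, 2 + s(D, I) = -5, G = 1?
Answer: 2401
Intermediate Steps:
s(D, I) = -7 (s(D, I) = -2 - 5 = -7)
R(G*C(Q(-1, s(5, 3))))**2 = ((1*(-7))**2)**2 = ((-7)**2)**2 = 49**2 = 2401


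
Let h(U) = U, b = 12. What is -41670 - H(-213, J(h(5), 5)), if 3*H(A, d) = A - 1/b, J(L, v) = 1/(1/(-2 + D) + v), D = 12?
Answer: -1497563/36 ≈ -41599.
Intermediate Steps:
J(L, v) = 1/(⅒ + v) (J(L, v) = 1/(1/(-2 + 12) + v) = 1/(1/10 + v) = 1/(⅒ + v))
H(A, d) = -1/36 + A/3 (H(A, d) = (A - 1/12)/3 = (-1/12 + A)/3 = -1/36 + A/3)
-41670 - H(-213, J(h(5), 5)) = -41670 - (-1/36 + (⅓)*(-213)) = -41670 - (-1/36 - 71) = -41670 - 1*(-2557/36) = -41670 + 2557/36 = -1497563/36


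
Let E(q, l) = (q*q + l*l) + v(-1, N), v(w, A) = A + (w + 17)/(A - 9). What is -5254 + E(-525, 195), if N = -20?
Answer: 8942888/29 ≈ 3.0838e+5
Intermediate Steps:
v(w, A) = A + (17 + w)/(-9 + A)
E(q, l) = -596/29 + l² + q² (E(q, l) = (q*q + l*l) + (17 - 1 + (-20)² - 9*(-20))/(-9 - 20) = (q² + l²) + (17 - 1 + 400 + 180)/(-29) = (l² + q²) - 1/29*596 = (l² + q²) - 596/29 = -596/29 + l² + q²)
-5254 + E(-525, 195) = -5254 + (-596/29 + 195² + (-525)²) = -5254 + (-596/29 + 38025 + 275625) = -5254 + 9095254/29 = 8942888/29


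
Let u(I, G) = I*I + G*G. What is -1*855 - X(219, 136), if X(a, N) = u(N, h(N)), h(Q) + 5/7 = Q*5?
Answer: -23558224/49 ≈ -4.8078e+5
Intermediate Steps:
h(Q) = -5/7 + 5*Q (h(Q) = -5/7 + Q*5 = -5/7 + 5*Q)
u(I, G) = G² + I² (u(I, G) = I² + G² = G² + I²)
X(a, N) = N² + (-5/7 + 5*N)² (X(a, N) = (-5/7 + 5*N)² + N² = N² + (-5/7 + 5*N)²)
-1*855 - X(219, 136) = -1*855 - (25/49 + 26*136² - 50/7*136) = -855 - (25/49 + 26*18496 - 6800/7) = -855 - (25/49 + 480896 - 6800/7) = -855 - 1*23516329/49 = -855 - 23516329/49 = -23558224/49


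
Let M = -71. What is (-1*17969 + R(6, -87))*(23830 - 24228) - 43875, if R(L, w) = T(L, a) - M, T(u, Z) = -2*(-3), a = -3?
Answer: 7077141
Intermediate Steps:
T(u, Z) = 6
R(L, w) = 77 (R(L, w) = 6 - 1*(-71) = 6 + 71 = 77)
(-1*17969 + R(6, -87))*(23830 - 24228) - 43875 = (-1*17969 + 77)*(23830 - 24228) - 43875 = (-17969 + 77)*(-398) - 43875 = -17892*(-398) - 43875 = 7121016 - 43875 = 7077141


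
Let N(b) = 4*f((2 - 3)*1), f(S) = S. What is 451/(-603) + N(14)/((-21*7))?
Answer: -21295/29547 ≈ -0.72072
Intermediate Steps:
N(b) = -4 (N(b) = 4*((2 - 3)*1) = 4*(-1*1) = 4*(-1) = -4)
451/(-603) + N(14)/((-21*7)) = 451/(-603) - 4/((-21*7)) = 451*(-1/603) - 4/(-147) = -451/603 - 4*(-1/147) = -451/603 + 4/147 = -21295/29547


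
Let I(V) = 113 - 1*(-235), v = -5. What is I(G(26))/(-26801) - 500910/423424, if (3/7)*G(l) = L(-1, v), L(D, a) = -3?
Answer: -6786120231/5674093312 ≈ -1.1960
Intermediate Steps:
G(l) = -7 (G(l) = (7/3)*(-3) = -7)
I(V) = 348 (I(V) = 113 + 235 = 348)
I(G(26))/(-26801) - 500910/423424 = 348/(-26801) - 500910/423424 = 348*(-1/26801) - 500910*1/423424 = -348/26801 - 250455/211712 = -6786120231/5674093312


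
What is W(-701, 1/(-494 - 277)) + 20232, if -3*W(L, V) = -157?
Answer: 60853/3 ≈ 20284.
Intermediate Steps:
W(L, V) = 157/3 (W(L, V) = -⅓*(-157) = 157/3)
W(-701, 1/(-494 - 277)) + 20232 = 157/3 + 20232 = 60853/3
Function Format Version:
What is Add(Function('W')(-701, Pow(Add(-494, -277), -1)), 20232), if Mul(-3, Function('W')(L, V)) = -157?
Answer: Rational(60853, 3) ≈ 20284.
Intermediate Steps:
Function('W')(L, V) = Rational(157, 3) (Function('W')(L, V) = Mul(Rational(-1, 3), -157) = Rational(157, 3))
Add(Function('W')(-701, Pow(Add(-494, -277), -1)), 20232) = Add(Rational(157, 3), 20232) = Rational(60853, 3)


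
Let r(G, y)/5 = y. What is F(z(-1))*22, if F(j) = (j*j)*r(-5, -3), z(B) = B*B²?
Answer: -330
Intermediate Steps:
z(B) = B³
r(G, y) = 5*y
F(j) = -15*j² (F(j) = (j*j)*(5*(-3)) = j²*(-15) = -15*j²)
F(z(-1))*22 = -15*((-1)³)²*22 = -15*(-1)²*22 = -15*1*22 = -15*22 = -330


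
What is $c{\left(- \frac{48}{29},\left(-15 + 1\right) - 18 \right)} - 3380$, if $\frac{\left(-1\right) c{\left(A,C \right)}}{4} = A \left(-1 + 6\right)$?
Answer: $- \frac{97060}{29} \approx -3346.9$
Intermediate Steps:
$c{\left(A,C \right)} = - 20 A$ ($c{\left(A,C \right)} = - 4 A \left(-1 + 6\right) = - 4 A 5 = - 4 \cdot 5 A = - 20 A$)
$c{\left(- \frac{48}{29},\left(-15 + 1\right) - 18 \right)} - 3380 = - 20 \left(- \frac{48}{29}\right) - 3380 = - 20 \left(\left(-48\right) \frac{1}{29}\right) - 3380 = \left(-20\right) \left(- \frac{48}{29}\right) - 3380 = \frac{960}{29} - 3380 = - \frac{97060}{29}$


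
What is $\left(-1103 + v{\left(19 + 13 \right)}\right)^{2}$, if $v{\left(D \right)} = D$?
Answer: $1147041$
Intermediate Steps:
$\left(-1103 + v{\left(19 + 13 \right)}\right)^{2} = \left(-1103 + \left(19 + 13\right)\right)^{2} = \left(-1103 + 32\right)^{2} = \left(-1071\right)^{2} = 1147041$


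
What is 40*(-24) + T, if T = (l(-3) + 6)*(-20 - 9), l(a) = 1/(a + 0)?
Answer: -3373/3 ≈ -1124.3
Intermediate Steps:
l(a) = 1/a
T = -493/3 (T = (1/(-3) + 6)*(-20 - 9) = (-⅓ + 6)*(-29) = (17/3)*(-29) = -493/3 ≈ -164.33)
40*(-24) + T = 40*(-24) - 493/3 = -960 - 493/3 = -3373/3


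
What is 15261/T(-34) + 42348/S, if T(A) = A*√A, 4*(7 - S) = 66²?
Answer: -21174/541 + 15261*I*√34/1156 ≈ -39.139 + 76.978*I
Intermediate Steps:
S = -1082 (S = 7 - ¼*66² = 7 - ¼*4356 = 7 - 1089 = -1082)
T(A) = A^(3/2)
15261/T(-34) + 42348/S = 15261/((-34)^(3/2)) + 42348/(-1082) = 15261/((-34*I*√34)) + 42348*(-1/1082) = 15261*(I*√34/1156) - 21174/541 = 15261*I*√34/1156 - 21174/541 = -21174/541 + 15261*I*√34/1156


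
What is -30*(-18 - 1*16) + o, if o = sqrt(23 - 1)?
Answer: 1020 + sqrt(22) ≈ 1024.7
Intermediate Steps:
o = sqrt(22) ≈ 4.6904
-30*(-18 - 1*16) + o = -30*(-18 - 1*16) + sqrt(22) = -30*(-18 - 16) + sqrt(22) = -30*(-34) + sqrt(22) = 1020 + sqrt(22)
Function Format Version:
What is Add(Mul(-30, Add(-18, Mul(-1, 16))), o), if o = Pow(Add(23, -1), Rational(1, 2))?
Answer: Add(1020, Pow(22, Rational(1, 2))) ≈ 1024.7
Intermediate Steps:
o = Pow(22, Rational(1, 2)) ≈ 4.6904
Add(Mul(-30, Add(-18, Mul(-1, 16))), o) = Add(Mul(-30, Add(-18, Mul(-1, 16))), Pow(22, Rational(1, 2))) = Add(Mul(-30, Add(-18, -16)), Pow(22, Rational(1, 2))) = Add(Mul(-30, -34), Pow(22, Rational(1, 2))) = Add(1020, Pow(22, Rational(1, 2)))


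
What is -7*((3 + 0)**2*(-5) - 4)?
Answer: 343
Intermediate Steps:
-7*((3 + 0)**2*(-5) - 4) = -7*(3**2*(-5) - 4) = -7*(9*(-5) - 4) = -7*(-45 - 4) = -7*(-49) = 343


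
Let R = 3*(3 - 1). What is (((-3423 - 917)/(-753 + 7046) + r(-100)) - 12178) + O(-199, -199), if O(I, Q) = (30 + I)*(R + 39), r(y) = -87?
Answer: -576250/29 ≈ -19871.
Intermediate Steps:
R = 6 (R = 3*2 = 6)
O(I, Q) = 1350 + 45*I (O(I, Q) = (30 + I)*(6 + 39) = (30 + I)*45 = 1350 + 45*I)
(((-3423 - 917)/(-753 + 7046) + r(-100)) - 12178) + O(-199, -199) = (((-3423 - 917)/(-753 + 7046) - 87) - 12178) + (1350 + 45*(-199)) = ((-4340/6293 - 87) - 12178) + (1350 - 8955) = ((-4340*1/6293 - 87) - 12178) - 7605 = ((-20/29 - 87) - 12178) - 7605 = (-2543/29 - 12178) - 7605 = -355705/29 - 7605 = -576250/29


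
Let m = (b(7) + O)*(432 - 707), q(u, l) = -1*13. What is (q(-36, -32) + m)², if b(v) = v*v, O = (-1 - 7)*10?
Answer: 72454144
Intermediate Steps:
O = -80 (O = -8*10 = -80)
q(u, l) = -13
b(v) = v²
m = 8525 (m = (7² - 80)*(432 - 707) = (49 - 80)*(-275) = -31*(-275) = 8525)
(q(-36, -32) + m)² = (-13 + 8525)² = 8512² = 72454144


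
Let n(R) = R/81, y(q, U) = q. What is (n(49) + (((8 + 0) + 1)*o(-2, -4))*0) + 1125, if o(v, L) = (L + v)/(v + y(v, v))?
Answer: 91174/81 ≈ 1125.6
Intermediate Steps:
o(v, L) = (L + v)/(2*v) (o(v, L) = (L + v)/(v + v) = (L + v)/((2*v)) = (L + v)*(1/(2*v)) = (L + v)/(2*v))
n(R) = R/81 (n(R) = R*(1/81) = R/81)
(n(49) + (((8 + 0) + 1)*o(-2, -4))*0) + 1125 = ((1/81)*49 + (((8 + 0) + 1)*((½)*(-4 - 2)/(-2)))*0) + 1125 = (49/81 + ((8 + 1)*((½)*(-½)*(-6)))*0) + 1125 = (49/81 + (9*(3/2))*0) + 1125 = (49/81 + (27/2)*0) + 1125 = (49/81 + 0) + 1125 = 49/81 + 1125 = 91174/81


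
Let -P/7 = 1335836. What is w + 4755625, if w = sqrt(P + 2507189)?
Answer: 4755625 + 3*I*sqrt(760407) ≈ 4.7556e+6 + 2616.0*I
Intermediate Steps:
P = -9350852 (P = -7*1335836 = -9350852)
w = 3*I*sqrt(760407) (w = sqrt(-9350852 + 2507189) = sqrt(-6843663) = 3*I*sqrt(760407) ≈ 2616.0*I)
w + 4755625 = 3*I*sqrt(760407) + 4755625 = 4755625 + 3*I*sqrt(760407)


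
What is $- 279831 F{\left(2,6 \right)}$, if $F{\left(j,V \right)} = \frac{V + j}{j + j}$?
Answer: $-559662$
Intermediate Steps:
$F{\left(j,V \right)} = \frac{V + j}{2 j}$
$- 279831 F{\left(2,6 \right)} = - 279831 \frac{6 + 2}{2 \cdot 2} = - 279831 \cdot \frac{1}{2} \cdot \frac{1}{2} \cdot 8 = \left(-279831\right) 2 = -559662$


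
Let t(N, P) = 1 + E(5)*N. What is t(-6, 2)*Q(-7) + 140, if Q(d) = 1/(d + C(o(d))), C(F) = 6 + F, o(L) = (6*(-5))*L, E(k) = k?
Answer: 29231/209 ≈ 139.86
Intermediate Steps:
o(L) = -30*L
Q(d) = 1/(6 - 29*d) (Q(d) = 1/(d + (6 - 30*d)) = 1/(6 - 29*d))
t(N, P) = 1 + 5*N
t(-6, 2)*Q(-7) + 140 = (1 + 5*(-6))*(-1/(-6 + 29*(-7))) + 140 = (1 - 30)*(-1/(-6 - 203)) + 140 = -(-29)/(-209) + 140 = -(-29)*(-1)/209 + 140 = -29*1/209 + 140 = -29/209 + 140 = 29231/209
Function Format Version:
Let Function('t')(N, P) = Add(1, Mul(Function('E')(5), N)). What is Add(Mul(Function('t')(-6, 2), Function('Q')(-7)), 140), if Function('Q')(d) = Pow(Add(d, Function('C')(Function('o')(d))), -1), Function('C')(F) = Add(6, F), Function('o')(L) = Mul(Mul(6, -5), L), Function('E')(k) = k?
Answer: Rational(29231, 209) ≈ 139.86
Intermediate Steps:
Function('o')(L) = Mul(-30, L)
Function('Q')(d) = Pow(Add(6, Mul(-29, d)), -1) (Function('Q')(d) = Pow(Add(d, Add(6, Mul(-30, d))), -1) = Pow(Add(6, Mul(-29, d)), -1))
Function('t')(N, P) = Add(1, Mul(5, N))
Add(Mul(Function('t')(-6, 2), Function('Q')(-7)), 140) = Add(Mul(Add(1, Mul(5, -6)), Mul(-1, Pow(Add(-6, Mul(29, -7)), -1))), 140) = Add(Mul(Add(1, -30), Mul(-1, Pow(Add(-6, -203), -1))), 140) = Add(Mul(-29, Mul(-1, Pow(-209, -1))), 140) = Add(Mul(-29, Mul(-1, Rational(-1, 209))), 140) = Add(Mul(-29, Rational(1, 209)), 140) = Add(Rational(-29, 209), 140) = Rational(29231, 209)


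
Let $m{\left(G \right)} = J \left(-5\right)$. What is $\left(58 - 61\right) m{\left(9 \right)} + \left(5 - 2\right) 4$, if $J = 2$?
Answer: $42$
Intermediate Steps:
$m{\left(G \right)} = -10$ ($m{\left(G \right)} = 2 \left(-5\right) = -10$)
$\left(58 - 61\right) m{\left(9 \right)} + \left(5 - 2\right) 4 = \left(58 - 61\right) \left(-10\right) + \left(5 - 2\right) 4 = \left(-3\right) \left(-10\right) + 3 \cdot 4 = 30 + 12 = 42$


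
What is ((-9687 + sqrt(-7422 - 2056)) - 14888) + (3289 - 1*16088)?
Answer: -37374 + I*sqrt(9478) ≈ -37374.0 + 97.355*I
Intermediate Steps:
((-9687 + sqrt(-7422 - 2056)) - 14888) + (3289 - 1*16088) = ((-9687 + sqrt(-9478)) - 14888) + (3289 - 16088) = ((-9687 + I*sqrt(9478)) - 14888) - 12799 = (-24575 + I*sqrt(9478)) - 12799 = -37374 + I*sqrt(9478)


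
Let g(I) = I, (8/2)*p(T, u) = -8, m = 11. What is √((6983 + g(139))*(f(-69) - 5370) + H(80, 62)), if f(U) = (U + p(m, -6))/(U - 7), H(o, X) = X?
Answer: I*√55216285054/38 ≈ 6183.7*I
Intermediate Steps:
p(T, u) = -2 (p(T, u) = (¼)*(-8) = -2)
f(U) = (-2 + U)/(-7 + U) (f(U) = (U - 2)/(U - 7) = (-2 + U)/(-7 + U))
√((6983 + g(139))*(f(-69) - 5370) + H(80, 62)) = √((6983 + 139)*((-2 - 69)/(-7 - 69) - 5370) + 62) = √(7122*(-71/(-76) - 5370) + 62) = √(7122*(-1/76*(-71) - 5370) + 62) = √(7122*(71/76 - 5370) + 62) = √(7122*(-408049/76) + 62) = √(-1453062489/38 + 62) = √(-1453060133/38) = I*√55216285054/38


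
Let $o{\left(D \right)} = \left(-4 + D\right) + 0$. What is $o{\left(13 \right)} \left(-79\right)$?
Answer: $-711$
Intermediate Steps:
$o{\left(D \right)} = -4 + D$
$o{\left(13 \right)} \left(-79\right) = \left(-4 + 13\right) \left(-79\right) = 9 \left(-79\right) = -711$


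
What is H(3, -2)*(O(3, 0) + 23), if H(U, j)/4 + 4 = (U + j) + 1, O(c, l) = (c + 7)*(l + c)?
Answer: -424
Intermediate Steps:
O(c, l) = (7 + c)*(c + l)
H(U, j) = -12 + 4*U + 4*j (H(U, j) = -16 + 4*((U + j) + 1) = -16 + 4*(1 + U + j) = -16 + (4 + 4*U + 4*j) = -12 + 4*U + 4*j)
H(3, -2)*(O(3, 0) + 23) = (-12 + 4*3 + 4*(-2))*((3² + 7*3 + 7*0 + 3*0) + 23) = (-12 + 12 - 8)*((9 + 21 + 0 + 0) + 23) = -8*(30 + 23) = -8*53 = -424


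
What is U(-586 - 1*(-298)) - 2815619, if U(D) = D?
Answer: -2815907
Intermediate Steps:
U(-586 - 1*(-298)) - 2815619 = (-586 - 1*(-298)) - 2815619 = (-586 + 298) - 2815619 = -288 - 2815619 = -2815907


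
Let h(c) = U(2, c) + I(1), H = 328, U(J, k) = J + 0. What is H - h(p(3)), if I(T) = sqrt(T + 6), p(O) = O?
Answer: 326 - sqrt(7) ≈ 323.35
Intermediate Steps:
U(J, k) = J
I(T) = sqrt(6 + T)
h(c) = 2 + sqrt(7) (h(c) = 2 + sqrt(6 + 1) = 2 + sqrt(7))
H - h(p(3)) = 328 - (2 + sqrt(7)) = 328 + (-2 - sqrt(7)) = 326 - sqrt(7)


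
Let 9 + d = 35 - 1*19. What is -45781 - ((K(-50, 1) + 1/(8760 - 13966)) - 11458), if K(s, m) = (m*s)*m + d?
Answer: -178461679/5206 ≈ -34280.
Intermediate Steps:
d = 7 (d = -9 + (35 - 1*19) = -9 + (35 - 19) = -9 + 16 = 7)
K(s, m) = 7 + s*m**2 (K(s, m) = (m*s)*m + 7 = s*m**2 + 7 = 7 + s*m**2)
-45781 - ((K(-50, 1) + 1/(8760 - 13966)) - 11458) = -45781 - (((7 - 50*1**2) + 1/(8760 - 13966)) - 11458) = -45781 - (((7 - 50*1) + 1/(-5206)) - 11458) = -45781 - (((7 - 50) - 1/5206) - 11458) = -45781 - ((-43 - 1/5206) - 11458) = -45781 - (-223859/5206 - 11458) = -45781 - 1*(-59874207/5206) = -45781 + 59874207/5206 = -178461679/5206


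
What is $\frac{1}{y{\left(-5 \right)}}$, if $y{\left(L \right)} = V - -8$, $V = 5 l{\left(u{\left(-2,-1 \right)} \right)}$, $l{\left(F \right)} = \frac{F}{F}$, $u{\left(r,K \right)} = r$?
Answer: $\frac{1}{13} \approx 0.076923$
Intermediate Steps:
$l{\left(F \right)} = 1$
$V = 5$ ($V = 5 \cdot 1 = 5$)
$y{\left(L \right)} = 13$ ($y{\left(L \right)} = 5 - -8 = 5 + 8 = 13$)
$\frac{1}{y{\left(-5 \right)}} = \frac{1}{13}$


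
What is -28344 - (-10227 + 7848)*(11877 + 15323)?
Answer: 64680456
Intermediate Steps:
-28344 - (-10227 + 7848)*(11877 + 15323) = -28344 - (-2379)*27200 = -28344 - 1*(-64708800) = -28344 + 64708800 = 64680456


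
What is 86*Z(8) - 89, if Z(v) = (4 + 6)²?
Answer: 8511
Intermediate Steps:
Z(v) = 100 (Z(v) = 10² = 100)
86*Z(8) - 89 = 86*100 - 89 = 8600 - 89 = 8511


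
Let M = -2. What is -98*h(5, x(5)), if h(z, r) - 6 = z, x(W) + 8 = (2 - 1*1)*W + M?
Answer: -1078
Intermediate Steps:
x(W) = -10 + W (x(W) = -8 + ((2 - 1*1)*W - 2) = -8 + ((2 - 1)*W - 2) = -8 + (1*W - 2) = -8 + (W - 2) = -8 + (-2 + W) = -10 + W)
h(z, r) = 6 + z
-98*h(5, x(5)) = -98*(6 + 5) = -98*11 = -1078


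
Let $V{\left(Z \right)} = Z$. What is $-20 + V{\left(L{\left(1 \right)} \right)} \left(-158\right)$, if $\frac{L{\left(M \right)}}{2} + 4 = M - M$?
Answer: $1244$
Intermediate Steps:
$L{\left(M \right)} = -8$ ($L{\left(M \right)} = -8 + 2 \left(M - M\right) = -8 + 2 \cdot 0 = -8 + 0 = -8$)
$-20 + V{\left(L{\left(1 \right)} \right)} \left(-158\right) = -20 - -1264 = -20 + 1264 = 1244$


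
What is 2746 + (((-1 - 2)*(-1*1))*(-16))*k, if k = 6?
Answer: 2458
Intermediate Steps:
2746 + (((-1 - 2)*(-1*1))*(-16))*k = 2746 + (((-1 - 2)*(-1*1))*(-16))*6 = 2746 + (-3*(-1)*(-16))*6 = 2746 + (3*(-16))*6 = 2746 - 48*6 = 2746 - 288 = 2458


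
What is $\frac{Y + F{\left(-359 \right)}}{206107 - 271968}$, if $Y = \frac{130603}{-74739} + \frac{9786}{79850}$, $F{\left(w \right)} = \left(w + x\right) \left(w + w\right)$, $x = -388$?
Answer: $- \frac{1600427251856102}{196526232264075} \approx -8.1436$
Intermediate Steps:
$F{\left(w \right)} = 2 w \left(-388 + w\right)$ ($F{\left(w \right)} = \left(w - 388\right) \left(w + w\right) = \left(-388 + w\right) 2 w = 2 w \left(-388 + w\right)$)
$Y = - \frac{4848626848}{2983954575}$ ($Y = 130603 \left(- \frac{1}{74739}\right) + 9786 \cdot \frac{1}{79850} = - \frac{130603}{74739} + \frac{4893}{39925} = - \frac{4848626848}{2983954575} \approx -1.6249$)
$\frac{Y + F{\left(-359 \right)}}{206107 - 271968} = \frac{- \frac{4848626848}{2983954575} + 2 \left(-359\right) \left(-388 - 359\right)}{206107 - 271968} = \frac{- \frac{4848626848}{2983954575} + 2 \left(-359\right) \left(-747\right)}{-65861} = \left(- \frac{4848626848}{2983954575} + 536346\right) \left(- \frac{1}{65861}\right) = \frac{1600427251856102}{2983954575} \left(- \frac{1}{65861}\right) = - \frac{1600427251856102}{196526232264075}$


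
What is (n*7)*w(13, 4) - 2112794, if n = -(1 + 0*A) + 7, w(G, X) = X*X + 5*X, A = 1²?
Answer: -2111282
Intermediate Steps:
A = 1
w(G, X) = X² + 5*X
n = 6 (n = -(1 + 0*1) + 7 = -(1 + 0) + 7 = -1*1 + 7 = -1 + 7 = 6)
(n*7)*w(13, 4) - 2112794 = (6*7)*(4*(5 + 4)) - 2112794 = 42*(4*9) - 2112794 = 42*36 - 2112794 = 1512 - 2112794 = -2111282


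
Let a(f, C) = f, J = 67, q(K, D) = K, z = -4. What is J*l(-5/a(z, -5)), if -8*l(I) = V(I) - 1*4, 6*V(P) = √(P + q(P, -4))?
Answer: 67/2 - 67*√10/96 ≈ 31.293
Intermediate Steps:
V(P) = √2*√P/6 (V(P) = √(P + P)/6 = √(2*P)/6 = (√2*√P)/6 = √2*√P/6)
l(I) = ½ - √2*√I/48 (l(I) = -(√2*√I/6 - 1*4)/8 = -(√2*√I/6 - 4)/8 = -(-4 + √2*√I/6)/8 = ½ - √2*√I/48)
J*l(-5/a(z, -5)) = 67*(½ - √2*√(-5/(-4))/48) = 67*(½ - √2*√(-5*(-¼))/48) = 67*(½ - √2*√(5/4)/48) = 67*(½ - √2*√5/2/48) = 67*(½ - √10/96) = 67/2 - 67*√10/96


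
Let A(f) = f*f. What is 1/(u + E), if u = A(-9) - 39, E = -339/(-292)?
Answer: 292/12603 ≈ 0.023169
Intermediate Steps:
E = 339/292 (E = -339*(-1/292) = 339/292 ≈ 1.1610)
A(f) = f²
u = 42 (u = (-9)² - 39 = 81 - 39 = 42)
1/(u + E) = 1/(42 + 339/292) = 1/(12603/292) = 292/12603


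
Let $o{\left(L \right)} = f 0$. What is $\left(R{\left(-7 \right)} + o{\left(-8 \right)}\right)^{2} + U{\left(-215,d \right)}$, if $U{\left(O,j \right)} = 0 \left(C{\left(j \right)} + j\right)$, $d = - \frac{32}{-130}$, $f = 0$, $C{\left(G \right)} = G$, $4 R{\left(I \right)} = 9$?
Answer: $\frac{81}{16} \approx 5.0625$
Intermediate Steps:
$R{\left(I \right)} = \frac{9}{4}$ ($R{\left(I \right)} = \frac{1}{4} \cdot 9 = \frac{9}{4}$)
$o{\left(L \right)} = 0$ ($o{\left(L \right)} = 0 \cdot 0 = 0$)
$d = \frac{16}{65}$ ($d = \left(-32\right) \left(- \frac{1}{130}\right) = \frac{16}{65} \approx 0.24615$)
$U{\left(O,j \right)} = 0$ ($U{\left(O,j \right)} = 0 \left(j + j\right) = 0 \cdot 2 j = 0$)
$\left(R{\left(-7 \right)} + o{\left(-8 \right)}\right)^{2} + U{\left(-215,d \right)} = \left(\frac{9}{4} + 0\right)^{2} + 0 = \left(\frac{9}{4}\right)^{2} + 0 = \frac{81}{16} + 0 = \frac{81}{16}$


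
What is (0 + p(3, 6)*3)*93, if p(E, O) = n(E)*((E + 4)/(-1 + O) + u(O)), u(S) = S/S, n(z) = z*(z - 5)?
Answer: -20088/5 ≈ -4017.6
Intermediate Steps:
n(z) = z*(-5 + z)
u(S) = 1
p(E, O) = E*(1 + (4 + E)/(-1 + O))*(-5 + E) (p(E, O) = (E*(-5 + E))*((E + 4)/(-1 + O) + 1) = (E*(-5 + E))*((4 + E)/(-1 + O) + 1) = (E*(-5 + E))*(1 + (4 + E)/(-1 + O)) = E*(1 + (4 + E)/(-1 + O))*(-5 + E))
(0 + p(3, 6)*3)*93 = (0 + (3*(-5 + 3)*(3 + 3 + 6)/(-1 + 6))*3)*93 = (0 + (3*(-2)*12/5)*3)*93 = (0 + (3*(1/5)*(-2)*12)*3)*93 = (0 - 72/5*3)*93 = (0 - 216/5)*93 = -216/5*93 = -20088/5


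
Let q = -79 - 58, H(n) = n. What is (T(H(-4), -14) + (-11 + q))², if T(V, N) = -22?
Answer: 28900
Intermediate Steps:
q = -137
(T(H(-4), -14) + (-11 + q))² = (-22 + (-11 - 137))² = (-22 - 148)² = (-170)² = 28900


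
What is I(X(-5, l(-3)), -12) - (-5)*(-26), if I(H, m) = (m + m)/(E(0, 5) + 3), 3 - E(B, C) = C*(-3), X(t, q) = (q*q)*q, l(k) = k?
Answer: -918/7 ≈ -131.14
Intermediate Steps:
X(t, q) = q³ (X(t, q) = q²*q = q³)
E(B, C) = 3 + 3*C (E(B, C) = 3 - C*(-3) = 3 - (-3)*C = 3 + 3*C)
I(H, m) = 2*m/21 (I(H, m) = (m + m)/((3 + 3*5) + 3) = (2*m)/((3 + 15) + 3) = (2*m)/(18 + 3) = (2*m)/21 = (2*m)*(1/21) = 2*m/21)
I(X(-5, l(-3)), -12) - (-5)*(-26) = (2/21)*(-12) - (-5)*(-26) = -8/7 - 5*26 = -8/7 - 130 = -918/7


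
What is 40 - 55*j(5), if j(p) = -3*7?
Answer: 1195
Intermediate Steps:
j(p) = -21
40 - 55*j(5) = 40 - 55*(-21) = 40 + 1155 = 1195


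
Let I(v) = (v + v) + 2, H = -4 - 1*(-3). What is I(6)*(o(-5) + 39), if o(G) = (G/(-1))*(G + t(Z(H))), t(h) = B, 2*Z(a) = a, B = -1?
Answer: 126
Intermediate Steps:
H = -1 (H = -4 + 3 = -1)
Z(a) = a/2
I(v) = 2 + 2*v (I(v) = 2*v + 2 = 2 + 2*v)
t(h) = -1
o(G) = -G*(-1 + G) (o(G) = (G/(-1))*(G - 1) = (G*(-1))*(-1 + G) = (-G)*(-1 + G) = -G*(-1 + G))
I(6)*(o(-5) + 39) = (2 + 2*6)*(-5*(1 - 1*(-5)) + 39) = (2 + 12)*(-5*(1 + 5) + 39) = 14*(-5*6 + 39) = 14*(-30 + 39) = 14*9 = 126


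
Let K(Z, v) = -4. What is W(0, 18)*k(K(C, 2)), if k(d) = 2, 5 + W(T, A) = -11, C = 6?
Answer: -32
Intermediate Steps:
W(T, A) = -16 (W(T, A) = -5 - 11 = -16)
W(0, 18)*k(K(C, 2)) = -16*2 = -32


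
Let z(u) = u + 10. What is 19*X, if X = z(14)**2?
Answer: 10944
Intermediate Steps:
z(u) = 10 + u
X = 576 (X = (10 + 14)**2 = 24**2 = 576)
19*X = 19*576 = 10944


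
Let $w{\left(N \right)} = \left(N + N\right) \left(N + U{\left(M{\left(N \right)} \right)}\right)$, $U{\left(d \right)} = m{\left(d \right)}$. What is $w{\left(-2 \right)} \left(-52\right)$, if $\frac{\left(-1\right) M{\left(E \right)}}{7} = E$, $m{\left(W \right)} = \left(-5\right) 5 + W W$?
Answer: $35152$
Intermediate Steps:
$m{\left(W \right)} = -25 + W^{2}$
$M{\left(E \right)} = - 7 E$
$U{\left(d \right)} = -25 + d^{2}$
$w{\left(N \right)} = 2 N \left(-25 + N + 49 N^{2}\right)$ ($w{\left(N \right)} = \left(N + N\right) \left(N + \left(-25 + \left(- 7 N\right)^{2}\right)\right) = 2 N \left(N + \left(-25 + 49 N^{2}\right)\right) = 2 N \left(-25 + N + 49 N^{2}\right)$)
$w{\left(-2 \right)} \left(-52\right) = 2 \left(-2\right) \left(-25 - 2 + 49 \left(-2\right)^{2}\right) \left(-52\right) = 2 \left(-2\right) \left(-25 - 2 + 49 \cdot 4\right) \left(-52\right) = 2 \left(-2\right) \left(-25 - 2 + 196\right) \left(-52\right) = 2 \left(-2\right) 169 \left(-52\right) = \left(-676\right) \left(-52\right) = 35152$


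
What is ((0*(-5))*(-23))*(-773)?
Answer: 0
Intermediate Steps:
((0*(-5))*(-23))*(-773) = (0*(-23))*(-773) = 0*(-773) = 0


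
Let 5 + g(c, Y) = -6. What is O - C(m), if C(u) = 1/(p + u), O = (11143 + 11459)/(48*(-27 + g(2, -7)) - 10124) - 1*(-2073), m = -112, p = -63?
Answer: 2165246149/1045450 ≈ 2071.1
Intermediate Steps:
g(c, Y) = -11 (g(c, Y) = -5 - 6 = -11)
O = 12372801/5974 (O = (11143 + 11459)/(48*(-27 - 11) - 10124) - 1*(-2073) = 22602/(48*(-38) - 10124) + 2073 = 22602/(-1824 - 10124) + 2073 = 22602/(-11948) + 2073 = 22602*(-1/11948) + 2073 = -11301/5974 + 2073 = 12372801/5974 ≈ 2071.1)
C(u) = 1/(-63 + u)
O - C(m) = 12372801/5974 - 1/(-63 - 112) = 12372801/5974 - 1/(-175) = 12372801/5974 - 1*(-1/175) = 12372801/5974 + 1/175 = 2165246149/1045450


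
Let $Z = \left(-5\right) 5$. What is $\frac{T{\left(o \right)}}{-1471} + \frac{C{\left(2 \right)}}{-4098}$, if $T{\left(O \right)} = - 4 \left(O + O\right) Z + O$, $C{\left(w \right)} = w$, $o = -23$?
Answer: $\frac{9471056}{3014079} \approx 3.1423$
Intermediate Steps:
$Z = -25$
$T{\left(O \right)} = 201 O$ ($T{\left(O \right)} = - 4 \left(O + O\right) \left(-25\right) + O = - 4 \cdot 2 O \left(-25\right) + O = - 8 O \left(-25\right) + O = 200 O + O = 201 O$)
$\frac{T{\left(o \right)}}{-1471} + \frac{C{\left(2 \right)}}{-4098} = \frac{201 \left(-23\right)}{-1471} + \frac{2}{-4098} = \left(-4623\right) \left(- \frac{1}{1471}\right) + 2 \left(- \frac{1}{4098}\right) = \frac{4623}{1471} - \frac{1}{2049} = \frac{9471056}{3014079}$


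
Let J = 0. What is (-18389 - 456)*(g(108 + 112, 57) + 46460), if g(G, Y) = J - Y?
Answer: -874464535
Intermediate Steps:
g(G, Y) = -Y (g(G, Y) = 0 - Y = -Y)
(-18389 - 456)*(g(108 + 112, 57) + 46460) = (-18389 - 456)*(-1*57 + 46460) = -18845*(-57 + 46460) = -18845*46403 = -874464535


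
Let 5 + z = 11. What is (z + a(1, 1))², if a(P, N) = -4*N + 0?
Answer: 4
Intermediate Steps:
z = 6 (z = -5 + 11 = 6)
a(P, N) = -4*N
(z + a(1, 1))² = (6 - 4*1)² = (6 - 4)² = 2² = 4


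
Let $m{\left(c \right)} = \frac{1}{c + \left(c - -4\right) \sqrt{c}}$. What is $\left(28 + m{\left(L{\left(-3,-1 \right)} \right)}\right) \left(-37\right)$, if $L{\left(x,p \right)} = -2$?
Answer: $- \frac{6179}{6} + \frac{37 i \sqrt{2}}{6} \approx -1029.8 + 8.721 i$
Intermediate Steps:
$m{\left(c \right)} = \frac{1}{c + \sqrt{c} \left(4 + c\right)}$ ($m{\left(c \right)} = \frac{1}{c + \left(c + 4\right) \sqrt{c}} = \frac{1}{c + \left(4 + c\right) \sqrt{c}} = \frac{1}{c + \sqrt{c} \left(4 + c\right)}$)
$\left(28 + m{\left(L{\left(-3,-1 \right)} \right)}\right) \left(-37\right) = \left(28 + \frac{1}{-2 + \left(-2\right)^{\frac{3}{2}} + 4 \sqrt{-2}}\right) \left(-37\right) = \left(28 + \frac{1}{-2 - 2 i \sqrt{2} + 4 i \sqrt{2}}\right) \left(-37\right) = \left(28 + \frac{1}{-2 + 2 i \sqrt{2}}\right) \left(-37\right) = -1036 - \frac{37}{-2 + 2 i \sqrt{2}}$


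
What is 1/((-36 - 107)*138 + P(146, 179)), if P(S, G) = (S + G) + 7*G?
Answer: -1/18156 ≈ -5.5078e-5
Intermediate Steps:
P(S, G) = S + 8*G (P(S, G) = (G + S) + 7*G = S + 8*G)
1/((-36 - 107)*138 + P(146, 179)) = 1/((-36 - 107)*138 + (146 + 8*179)) = 1/(-143*138 + (146 + 1432)) = 1/(-19734 + 1578) = 1/(-18156) = -1/18156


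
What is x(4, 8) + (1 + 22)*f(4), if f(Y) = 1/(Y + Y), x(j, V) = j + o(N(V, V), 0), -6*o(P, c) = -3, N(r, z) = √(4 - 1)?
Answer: 59/8 ≈ 7.3750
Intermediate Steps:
N(r, z) = √3
o(P, c) = ½ (o(P, c) = -⅙*(-3) = ½)
x(j, V) = ½ + j (x(j, V) = j + ½ = ½ + j)
f(Y) = 1/(2*Y)
x(4, 8) + (1 + 22)*f(4) = (½ + 4) + (1 + 22)*((½)/4) = 9/2 + 23*((½)*(¼)) = 9/2 + 23*(⅛) = 9/2 + 23/8 = 59/8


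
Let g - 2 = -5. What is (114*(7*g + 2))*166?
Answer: -359556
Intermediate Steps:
g = -3 (g = 2 - 5 = -3)
(114*(7*g + 2))*166 = (114*(7*(-3) + 2))*166 = (114*(-21 + 2))*166 = (114*(-19))*166 = -2166*166 = -359556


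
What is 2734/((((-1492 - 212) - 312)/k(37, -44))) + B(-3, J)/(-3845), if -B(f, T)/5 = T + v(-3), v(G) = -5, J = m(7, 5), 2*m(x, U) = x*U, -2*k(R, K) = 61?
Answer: 64149803/1550304 ≈ 41.379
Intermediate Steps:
k(R, K) = -61/2 (k(R, K) = -1/2*61 = -61/2)
m(x, U) = U*x/2 (m(x, U) = (x*U)/2 = (U*x)/2 = U*x/2)
J = 35/2 (J = (1/2)*5*7 = 35/2 ≈ 17.500)
B(f, T) = 25 - 5*T (B(f, T) = -5*(T - 5) = -5*(-5 + T) = 25 - 5*T)
2734/((((-1492 - 212) - 312)/k(37, -44))) + B(-3, J)/(-3845) = 2734/((((-1492 - 212) - 312)/(-61/2))) + (25 - 5*35/2)/(-3845) = 2734/(((-1704 - 312)*(-2/61))) + (25 - 175/2)*(-1/3845) = 2734/((-2016*(-2/61))) - 125/2*(-1/3845) = 2734/(4032/61) + 25/1538 = 2734*(61/4032) + 25/1538 = 83387/2016 + 25/1538 = 64149803/1550304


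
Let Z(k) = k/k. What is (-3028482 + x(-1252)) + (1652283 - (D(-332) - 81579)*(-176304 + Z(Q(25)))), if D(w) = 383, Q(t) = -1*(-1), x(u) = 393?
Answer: -14316474194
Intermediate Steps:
Q(t) = 1
Z(k) = 1
(-3028482 + x(-1252)) + (1652283 - (D(-332) - 81579)*(-176304 + Z(Q(25)))) = (-3028482 + 393) + (1652283 - (383 - 81579)*(-176304 + 1)) = -3028089 + (1652283 - (-81196)*(-176303)) = -3028089 + (1652283 - 1*14315098388) = -3028089 + (1652283 - 14315098388) = -3028089 - 14313446105 = -14316474194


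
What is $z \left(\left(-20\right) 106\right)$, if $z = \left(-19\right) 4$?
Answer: $161120$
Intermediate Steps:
$z = -76$
$z \left(\left(-20\right) 106\right) = - 76 \left(\left(-20\right) 106\right) = \left(-76\right) \left(-2120\right) = 161120$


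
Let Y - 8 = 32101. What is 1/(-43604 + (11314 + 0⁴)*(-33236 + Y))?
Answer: -1/12794482 ≈ -7.8159e-8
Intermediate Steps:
Y = 32109 (Y = 8 + 32101 = 32109)
1/(-43604 + (11314 + 0⁴)*(-33236 + Y)) = 1/(-43604 + (11314 + 0⁴)*(-33236 + 32109)) = 1/(-43604 + (11314 + 0)*(-1127)) = 1/(-43604 + 11314*(-1127)) = 1/(-43604 - 12750878) = 1/(-12794482) = -1/12794482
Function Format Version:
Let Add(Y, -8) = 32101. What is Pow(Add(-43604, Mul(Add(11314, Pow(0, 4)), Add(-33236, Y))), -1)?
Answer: Rational(-1, 12794482) ≈ -7.8159e-8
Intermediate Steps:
Y = 32109 (Y = Add(8, 32101) = 32109)
Pow(Add(-43604, Mul(Add(11314, Pow(0, 4)), Add(-33236, Y))), -1) = Pow(Add(-43604, Mul(Add(11314, Pow(0, 4)), Add(-33236, 32109))), -1) = Pow(Add(-43604, Mul(Add(11314, 0), -1127)), -1) = Pow(Add(-43604, Mul(11314, -1127)), -1) = Pow(Add(-43604, -12750878), -1) = Pow(-12794482, -1) = Rational(-1, 12794482)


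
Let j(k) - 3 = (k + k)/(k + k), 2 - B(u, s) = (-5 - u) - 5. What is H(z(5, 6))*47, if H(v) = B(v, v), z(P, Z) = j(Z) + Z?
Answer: 1034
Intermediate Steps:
B(u, s) = 12 + u (B(u, s) = 2 - ((-5 - u) - 5) = 2 - (-10 - u) = 2 + (10 + u) = 12 + u)
j(k) = 4 (j(k) = 3 + (k + k)/(k + k) = 3 + (2*k)/((2*k)) = 3 + (2*k)*(1/(2*k)) = 3 + 1 = 4)
z(P, Z) = 4 + Z
H(v) = 12 + v
H(z(5, 6))*47 = (12 + (4 + 6))*47 = (12 + 10)*47 = 22*47 = 1034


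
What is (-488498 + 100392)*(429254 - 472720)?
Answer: 16869415396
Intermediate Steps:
(-488498 + 100392)*(429254 - 472720) = -388106*(-43466) = 16869415396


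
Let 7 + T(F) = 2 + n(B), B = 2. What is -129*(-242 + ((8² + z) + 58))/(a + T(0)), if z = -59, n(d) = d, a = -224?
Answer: -23091/227 ≈ -101.72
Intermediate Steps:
T(F) = -3 (T(F) = -7 + (2 + 2) = -7 + 4 = -3)
-129*(-242 + ((8² + z) + 58))/(a + T(0)) = -129*(-242 + ((8² - 59) + 58))/(-224 - 3) = -129*(-242 + ((64 - 59) + 58))/(-227) = -129*(-242 + (5 + 58))*(-1)/227 = -129*(-242 + 63)*(-1)/227 = -(-23091)*(-1)/227 = -129*179/227 = -23091/227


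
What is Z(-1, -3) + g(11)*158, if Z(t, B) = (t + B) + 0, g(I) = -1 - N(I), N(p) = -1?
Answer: -4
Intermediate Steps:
g(I) = 0 (g(I) = -1 - 1*(-1) = -1 + 1 = 0)
Z(t, B) = B + t (Z(t, B) = (B + t) + 0 = B + t)
Z(-1, -3) + g(11)*158 = (-3 - 1) + 0*158 = -4 + 0 = -4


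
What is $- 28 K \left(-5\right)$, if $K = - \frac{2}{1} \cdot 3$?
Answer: $-840$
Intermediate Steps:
$K = -6$ ($K = \left(-2\right) 1 \cdot 3 = \left(-2\right) 3 = -6$)
$- 28 K \left(-5\right) = \left(-28\right) \left(-6\right) \left(-5\right) = 168 \left(-5\right) = -840$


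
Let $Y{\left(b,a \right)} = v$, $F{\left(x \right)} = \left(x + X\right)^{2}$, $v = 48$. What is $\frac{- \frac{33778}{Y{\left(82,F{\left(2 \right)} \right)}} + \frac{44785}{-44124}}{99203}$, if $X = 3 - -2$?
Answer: $- \frac{20730141}{2918155448} \approx -0.0071039$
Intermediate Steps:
$X = 5$ ($X = 3 + 2 = 5$)
$F{\left(x \right)} = \left(5 + x\right)^{2}$ ($F{\left(x \right)} = \left(x + 5\right)^{2} = \left(5 + x\right)^{2}$)
$Y{\left(b,a \right)} = 48$
$\frac{- \frac{33778}{Y{\left(82,F{\left(2 \right)} \right)}} + \frac{44785}{-44124}}{99203} = \frac{- \frac{33778}{48} + \frac{44785}{-44124}}{99203} = \left(\left(-33778\right) \frac{1}{48} + 44785 \left(- \frac{1}{44124}\right)\right) \frac{1}{99203} = \left(- \frac{16889}{24} - \frac{44785}{44124}\right) \frac{1}{99203} = \left(- \frac{20730141}{29416}\right) \frac{1}{99203} = - \frac{20730141}{2918155448}$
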